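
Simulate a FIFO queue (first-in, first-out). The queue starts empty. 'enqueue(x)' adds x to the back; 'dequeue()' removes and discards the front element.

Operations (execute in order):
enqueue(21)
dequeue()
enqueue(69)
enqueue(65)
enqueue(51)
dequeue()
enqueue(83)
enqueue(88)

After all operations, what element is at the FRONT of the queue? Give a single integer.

Answer: 65

Derivation:
enqueue(21): queue = [21]
dequeue(): queue = []
enqueue(69): queue = [69]
enqueue(65): queue = [69, 65]
enqueue(51): queue = [69, 65, 51]
dequeue(): queue = [65, 51]
enqueue(83): queue = [65, 51, 83]
enqueue(88): queue = [65, 51, 83, 88]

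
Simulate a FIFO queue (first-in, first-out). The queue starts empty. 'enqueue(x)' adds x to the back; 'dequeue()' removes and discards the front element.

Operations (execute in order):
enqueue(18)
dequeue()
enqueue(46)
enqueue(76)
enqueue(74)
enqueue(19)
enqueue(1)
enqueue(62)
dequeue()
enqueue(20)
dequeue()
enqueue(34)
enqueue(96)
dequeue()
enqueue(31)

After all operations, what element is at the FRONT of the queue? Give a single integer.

enqueue(18): queue = [18]
dequeue(): queue = []
enqueue(46): queue = [46]
enqueue(76): queue = [46, 76]
enqueue(74): queue = [46, 76, 74]
enqueue(19): queue = [46, 76, 74, 19]
enqueue(1): queue = [46, 76, 74, 19, 1]
enqueue(62): queue = [46, 76, 74, 19, 1, 62]
dequeue(): queue = [76, 74, 19, 1, 62]
enqueue(20): queue = [76, 74, 19, 1, 62, 20]
dequeue(): queue = [74, 19, 1, 62, 20]
enqueue(34): queue = [74, 19, 1, 62, 20, 34]
enqueue(96): queue = [74, 19, 1, 62, 20, 34, 96]
dequeue(): queue = [19, 1, 62, 20, 34, 96]
enqueue(31): queue = [19, 1, 62, 20, 34, 96, 31]

Answer: 19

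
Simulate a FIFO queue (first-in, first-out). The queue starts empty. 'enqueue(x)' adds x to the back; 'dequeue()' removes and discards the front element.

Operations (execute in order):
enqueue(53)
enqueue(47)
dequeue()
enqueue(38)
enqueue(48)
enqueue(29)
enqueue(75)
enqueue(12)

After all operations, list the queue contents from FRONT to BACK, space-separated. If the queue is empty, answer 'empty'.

enqueue(53): [53]
enqueue(47): [53, 47]
dequeue(): [47]
enqueue(38): [47, 38]
enqueue(48): [47, 38, 48]
enqueue(29): [47, 38, 48, 29]
enqueue(75): [47, 38, 48, 29, 75]
enqueue(12): [47, 38, 48, 29, 75, 12]

Answer: 47 38 48 29 75 12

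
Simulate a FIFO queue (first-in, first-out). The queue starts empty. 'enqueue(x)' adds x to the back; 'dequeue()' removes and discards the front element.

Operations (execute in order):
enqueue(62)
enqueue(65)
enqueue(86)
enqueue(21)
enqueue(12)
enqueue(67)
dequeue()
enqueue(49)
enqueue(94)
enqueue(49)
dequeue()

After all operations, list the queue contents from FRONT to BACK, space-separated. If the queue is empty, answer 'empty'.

Answer: 86 21 12 67 49 94 49

Derivation:
enqueue(62): [62]
enqueue(65): [62, 65]
enqueue(86): [62, 65, 86]
enqueue(21): [62, 65, 86, 21]
enqueue(12): [62, 65, 86, 21, 12]
enqueue(67): [62, 65, 86, 21, 12, 67]
dequeue(): [65, 86, 21, 12, 67]
enqueue(49): [65, 86, 21, 12, 67, 49]
enqueue(94): [65, 86, 21, 12, 67, 49, 94]
enqueue(49): [65, 86, 21, 12, 67, 49, 94, 49]
dequeue(): [86, 21, 12, 67, 49, 94, 49]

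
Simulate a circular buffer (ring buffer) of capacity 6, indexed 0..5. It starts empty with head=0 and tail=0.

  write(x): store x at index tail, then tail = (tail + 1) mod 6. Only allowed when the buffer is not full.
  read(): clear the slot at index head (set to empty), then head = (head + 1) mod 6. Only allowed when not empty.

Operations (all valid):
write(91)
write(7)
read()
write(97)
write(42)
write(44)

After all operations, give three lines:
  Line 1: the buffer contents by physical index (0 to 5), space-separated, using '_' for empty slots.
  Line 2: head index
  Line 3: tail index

write(91): buf=[91 _ _ _ _ _], head=0, tail=1, size=1
write(7): buf=[91 7 _ _ _ _], head=0, tail=2, size=2
read(): buf=[_ 7 _ _ _ _], head=1, tail=2, size=1
write(97): buf=[_ 7 97 _ _ _], head=1, tail=3, size=2
write(42): buf=[_ 7 97 42 _ _], head=1, tail=4, size=3
write(44): buf=[_ 7 97 42 44 _], head=1, tail=5, size=4

Answer: _ 7 97 42 44 _
1
5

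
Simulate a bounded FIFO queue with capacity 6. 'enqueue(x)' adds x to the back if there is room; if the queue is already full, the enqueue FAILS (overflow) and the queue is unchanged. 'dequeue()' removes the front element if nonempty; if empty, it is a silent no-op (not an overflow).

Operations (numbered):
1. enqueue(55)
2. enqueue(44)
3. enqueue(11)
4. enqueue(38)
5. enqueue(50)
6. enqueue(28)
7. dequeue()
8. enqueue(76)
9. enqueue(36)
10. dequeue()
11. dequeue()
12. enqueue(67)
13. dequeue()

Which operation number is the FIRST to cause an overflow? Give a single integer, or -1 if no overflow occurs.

Answer: 9

Derivation:
1. enqueue(55): size=1
2. enqueue(44): size=2
3. enqueue(11): size=3
4. enqueue(38): size=4
5. enqueue(50): size=5
6. enqueue(28): size=6
7. dequeue(): size=5
8. enqueue(76): size=6
9. enqueue(36): size=6=cap → OVERFLOW (fail)
10. dequeue(): size=5
11. dequeue(): size=4
12. enqueue(67): size=5
13. dequeue(): size=4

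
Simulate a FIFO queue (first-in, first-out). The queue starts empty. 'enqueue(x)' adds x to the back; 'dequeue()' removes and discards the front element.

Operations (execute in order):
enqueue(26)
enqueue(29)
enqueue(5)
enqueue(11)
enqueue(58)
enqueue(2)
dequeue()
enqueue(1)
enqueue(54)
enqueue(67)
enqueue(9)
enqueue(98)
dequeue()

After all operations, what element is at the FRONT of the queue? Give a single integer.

enqueue(26): queue = [26]
enqueue(29): queue = [26, 29]
enqueue(5): queue = [26, 29, 5]
enqueue(11): queue = [26, 29, 5, 11]
enqueue(58): queue = [26, 29, 5, 11, 58]
enqueue(2): queue = [26, 29, 5, 11, 58, 2]
dequeue(): queue = [29, 5, 11, 58, 2]
enqueue(1): queue = [29, 5, 11, 58, 2, 1]
enqueue(54): queue = [29, 5, 11, 58, 2, 1, 54]
enqueue(67): queue = [29, 5, 11, 58, 2, 1, 54, 67]
enqueue(9): queue = [29, 5, 11, 58, 2, 1, 54, 67, 9]
enqueue(98): queue = [29, 5, 11, 58, 2, 1, 54, 67, 9, 98]
dequeue(): queue = [5, 11, 58, 2, 1, 54, 67, 9, 98]

Answer: 5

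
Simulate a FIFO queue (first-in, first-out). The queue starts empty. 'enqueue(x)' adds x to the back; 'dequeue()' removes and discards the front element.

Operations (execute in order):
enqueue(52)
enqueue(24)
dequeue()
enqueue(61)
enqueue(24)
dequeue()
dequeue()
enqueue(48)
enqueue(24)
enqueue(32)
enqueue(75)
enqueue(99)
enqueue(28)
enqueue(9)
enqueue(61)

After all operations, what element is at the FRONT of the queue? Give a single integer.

enqueue(52): queue = [52]
enqueue(24): queue = [52, 24]
dequeue(): queue = [24]
enqueue(61): queue = [24, 61]
enqueue(24): queue = [24, 61, 24]
dequeue(): queue = [61, 24]
dequeue(): queue = [24]
enqueue(48): queue = [24, 48]
enqueue(24): queue = [24, 48, 24]
enqueue(32): queue = [24, 48, 24, 32]
enqueue(75): queue = [24, 48, 24, 32, 75]
enqueue(99): queue = [24, 48, 24, 32, 75, 99]
enqueue(28): queue = [24, 48, 24, 32, 75, 99, 28]
enqueue(9): queue = [24, 48, 24, 32, 75, 99, 28, 9]
enqueue(61): queue = [24, 48, 24, 32, 75, 99, 28, 9, 61]

Answer: 24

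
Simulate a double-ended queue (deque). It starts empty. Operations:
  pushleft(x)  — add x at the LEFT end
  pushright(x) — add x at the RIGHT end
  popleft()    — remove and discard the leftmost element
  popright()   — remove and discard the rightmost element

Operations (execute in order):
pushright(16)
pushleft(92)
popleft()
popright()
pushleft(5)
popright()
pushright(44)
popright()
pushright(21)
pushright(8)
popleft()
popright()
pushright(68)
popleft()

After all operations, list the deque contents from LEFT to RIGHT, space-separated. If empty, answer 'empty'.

pushright(16): [16]
pushleft(92): [92, 16]
popleft(): [16]
popright(): []
pushleft(5): [5]
popright(): []
pushright(44): [44]
popright(): []
pushright(21): [21]
pushright(8): [21, 8]
popleft(): [8]
popright(): []
pushright(68): [68]
popleft(): []

Answer: empty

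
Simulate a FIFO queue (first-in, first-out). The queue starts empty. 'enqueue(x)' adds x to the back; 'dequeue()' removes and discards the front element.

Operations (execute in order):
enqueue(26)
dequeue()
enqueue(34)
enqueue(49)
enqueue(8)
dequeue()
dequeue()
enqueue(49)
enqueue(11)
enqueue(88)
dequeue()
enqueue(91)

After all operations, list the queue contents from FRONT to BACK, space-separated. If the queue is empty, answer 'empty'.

Answer: 49 11 88 91

Derivation:
enqueue(26): [26]
dequeue(): []
enqueue(34): [34]
enqueue(49): [34, 49]
enqueue(8): [34, 49, 8]
dequeue(): [49, 8]
dequeue(): [8]
enqueue(49): [8, 49]
enqueue(11): [8, 49, 11]
enqueue(88): [8, 49, 11, 88]
dequeue(): [49, 11, 88]
enqueue(91): [49, 11, 88, 91]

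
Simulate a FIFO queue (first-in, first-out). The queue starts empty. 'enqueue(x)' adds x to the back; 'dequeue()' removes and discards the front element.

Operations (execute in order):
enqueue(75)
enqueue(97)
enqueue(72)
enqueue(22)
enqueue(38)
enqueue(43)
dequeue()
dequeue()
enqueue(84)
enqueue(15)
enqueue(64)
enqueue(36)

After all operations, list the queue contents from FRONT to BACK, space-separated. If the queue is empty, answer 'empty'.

enqueue(75): [75]
enqueue(97): [75, 97]
enqueue(72): [75, 97, 72]
enqueue(22): [75, 97, 72, 22]
enqueue(38): [75, 97, 72, 22, 38]
enqueue(43): [75, 97, 72, 22, 38, 43]
dequeue(): [97, 72, 22, 38, 43]
dequeue(): [72, 22, 38, 43]
enqueue(84): [72, 22, 38, 43, 84]
enqueue(15): [72, 22, 38, 43, 84, 15]
enqueue(64): [72, 22, 38, 43, 84, 15, 64]
enqueue(36): [72, 22, 38, 43, 84, 15, 64, 36]

Answer: 72 22 38 43 84 15 64 36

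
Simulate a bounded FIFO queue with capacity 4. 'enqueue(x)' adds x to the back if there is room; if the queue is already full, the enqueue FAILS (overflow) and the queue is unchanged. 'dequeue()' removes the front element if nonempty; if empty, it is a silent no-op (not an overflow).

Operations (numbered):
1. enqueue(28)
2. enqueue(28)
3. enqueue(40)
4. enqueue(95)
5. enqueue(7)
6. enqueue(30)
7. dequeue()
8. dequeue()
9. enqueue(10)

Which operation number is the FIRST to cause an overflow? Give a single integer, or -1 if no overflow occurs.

1. enqueue(28): size=1
2. enqueue(28): size=2
3. enqueue(40): size=3
4. enqueue(95): size=4
5. enqueue(7): size=4=cap → OVERFLOW (fail)
6. enqueue(30): size=4=cap → OVERFLOW (fail)
7. dequeue(): size=3
8. dequeue(): size=2
9. enqueue(10): size=3

Answer: 5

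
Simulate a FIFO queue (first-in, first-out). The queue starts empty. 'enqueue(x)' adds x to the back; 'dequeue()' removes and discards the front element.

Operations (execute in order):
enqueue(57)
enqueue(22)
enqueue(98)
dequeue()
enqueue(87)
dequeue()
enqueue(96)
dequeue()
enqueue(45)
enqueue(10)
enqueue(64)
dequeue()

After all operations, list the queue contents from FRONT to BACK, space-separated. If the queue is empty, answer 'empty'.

Answer: 96 45 10 64

Derivation:
enqueue(57): [57]
enqueue(22): [57, 22]
enqueue(98): [57, 22, 98]
dequeue(): [22, 98]
enqueue(87): [22, 98, 87]
dequeue(): [98, 87]
enqueue(96): [98, 87, 96]
dequeue(): [87, 96]
enqueue(45): [87, 96, 45]
enqueue(10): [87, 96, 45, 10]
enqueue(64): [87, 96, 45, 10, 64]
dequeue(): [96, 45, 10, 64]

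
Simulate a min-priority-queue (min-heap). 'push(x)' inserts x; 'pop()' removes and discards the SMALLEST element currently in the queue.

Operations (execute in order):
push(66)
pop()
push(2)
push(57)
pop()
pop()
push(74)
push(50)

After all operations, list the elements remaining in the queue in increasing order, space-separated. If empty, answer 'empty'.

Answer: 50 74

Derivation:
push(66): heap contents = [66]
pop() → 66: heap contents = []
push(2): heap contents = [2]
push(57): heap contents = [2, 57]
pop() → 2: heap contents = [57]
pop() → 57: heap contents = []
push(74): heap contents = [74]
push(50): heap contents = [50, 74]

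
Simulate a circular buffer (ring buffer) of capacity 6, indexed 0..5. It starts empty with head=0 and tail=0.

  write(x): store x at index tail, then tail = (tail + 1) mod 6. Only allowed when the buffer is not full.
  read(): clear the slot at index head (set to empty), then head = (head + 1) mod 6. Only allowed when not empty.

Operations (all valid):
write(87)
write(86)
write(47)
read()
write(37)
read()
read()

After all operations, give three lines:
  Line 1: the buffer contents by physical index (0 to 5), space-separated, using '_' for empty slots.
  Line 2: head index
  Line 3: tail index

Answer: _ _ _ 37 _ _
3
4

Derivation:
write(87): buf=[87 _ _ _ _ _], head=0, tail=1, size=1
write(86): buf=[87 86 _ _ _ _], head=0, tail=2, size=2
write(47): buf=[87 86 47 _ _ _], head=0, tail=3, size=3
read(): buf=[_ 86 47 _ _ _], head=1, tail=3, size=2
write(37): buf=[_ 86 47 37 _ _], head=1, tail=4, size=3
read(): buf=[_ _ 47 37 _ _], head=2, tail=4, size=2
read(): buf=[_ _ _ 37 _ _], head=3, tail=4, size=1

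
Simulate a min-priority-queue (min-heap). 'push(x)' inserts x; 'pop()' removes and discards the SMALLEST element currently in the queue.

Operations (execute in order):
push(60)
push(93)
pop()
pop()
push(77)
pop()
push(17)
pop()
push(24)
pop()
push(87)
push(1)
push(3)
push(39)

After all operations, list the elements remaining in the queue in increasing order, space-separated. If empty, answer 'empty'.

Answer: 1 3 39 87

Derivation:
push(60): heap contents = [60]
push(93): heap contents = [60, 93]
pop() → 60: heap contents = [93]
pop() → 93: heap contents = []
push(77): heap contents = [77]
pop() → 77: heap contents = []
push(17): heap contents = [17]
pop() → 17: heap contents = []
push(24): heap contents = [24]
pop() → 24: heap contents = []
push(87): heap contents = [87]
push(1): heap contents = [1, 87]
push(3): heap contents = [1, 3, 87]
push(39): heap contents = [1, 3, 39, 87]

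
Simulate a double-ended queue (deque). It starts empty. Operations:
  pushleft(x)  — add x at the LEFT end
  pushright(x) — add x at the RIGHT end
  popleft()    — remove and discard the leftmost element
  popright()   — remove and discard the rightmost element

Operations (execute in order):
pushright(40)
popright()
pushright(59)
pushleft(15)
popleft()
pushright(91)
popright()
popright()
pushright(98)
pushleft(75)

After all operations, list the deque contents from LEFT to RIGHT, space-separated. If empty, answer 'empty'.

pushright(40): [40]
popright(): []
pushright(59): [59]
pushleft(15): [15, 59]
popleft(): [59]
pushright(91): [59, 91]
popright(): [59]
popright(): []
pushright(98): [98]
pushleft(75): [75, 98]

Answer: 75 98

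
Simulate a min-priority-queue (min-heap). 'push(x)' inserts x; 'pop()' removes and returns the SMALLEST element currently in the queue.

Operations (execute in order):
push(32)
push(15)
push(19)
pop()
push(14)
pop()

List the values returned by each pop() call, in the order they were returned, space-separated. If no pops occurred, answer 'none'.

Answer: 15 14

Derivation:
push(32): heap contents = [32]
push(15): heap contents = [15, 32]
push(19): heap contents = [15, 19, 32]
pop() → 15: heap contents = [19, 32]
push(14): heap contents = [14, 19, 32]
pop() → 14: heap contents = [19, 32]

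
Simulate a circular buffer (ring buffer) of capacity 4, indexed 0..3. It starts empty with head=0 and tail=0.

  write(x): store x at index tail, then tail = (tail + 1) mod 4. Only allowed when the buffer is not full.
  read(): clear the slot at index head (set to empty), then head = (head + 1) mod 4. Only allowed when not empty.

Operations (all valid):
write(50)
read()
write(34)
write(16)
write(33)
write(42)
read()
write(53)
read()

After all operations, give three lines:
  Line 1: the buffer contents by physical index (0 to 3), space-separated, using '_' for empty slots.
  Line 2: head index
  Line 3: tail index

write(50): buf=[50 _ _ _], head=0, tail=1, size=1
read(): buf=[_ _ _ _], head=1, tail=1, size=0
write(34): buf=[_ 34 _ _], head=1, tail=2, size=1
write(16): buf=[_ 34 16 _], head=1, tail=3, size=2
write(33): buf=[_ 34 16 33], head=1, tail=0, size=3
write(42): buf=[42 34 16 33], head=1, tail=1, size=4
read(): buf=[42 _ 16 33], head=2, tail=1, size=3
write(53): buf=[42 53 16 33], head=2, tail=2, size=4
read(): buf=[42 53 _ 33], head=3, tail=2, size=3

Answer: 42 53 _ 33
3
2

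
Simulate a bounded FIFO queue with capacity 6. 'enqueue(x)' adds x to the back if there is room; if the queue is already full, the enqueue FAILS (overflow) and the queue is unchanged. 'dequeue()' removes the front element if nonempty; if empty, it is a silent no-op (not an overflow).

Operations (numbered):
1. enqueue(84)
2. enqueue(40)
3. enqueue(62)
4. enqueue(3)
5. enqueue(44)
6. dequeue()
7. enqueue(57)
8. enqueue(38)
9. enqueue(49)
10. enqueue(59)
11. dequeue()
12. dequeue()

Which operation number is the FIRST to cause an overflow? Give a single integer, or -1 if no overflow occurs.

1. enqueue(84): size=1
2. enqueue(40): size=2
3. enqueue(62): size=3
4. enqueue(3): size=4
5. enqueue(44): size=5
6. dequeue(): size=4
7. enqueue(57): size=5
8. enqueue(38): size=6
9. enqueue(49): size=6=cap → OVERFLOW (fail)
10. enqueue(59): size=6=cap → OVERFLOW (fail)
11. dequeue(): size=5
12. dequeue(): size=4

Answer: 9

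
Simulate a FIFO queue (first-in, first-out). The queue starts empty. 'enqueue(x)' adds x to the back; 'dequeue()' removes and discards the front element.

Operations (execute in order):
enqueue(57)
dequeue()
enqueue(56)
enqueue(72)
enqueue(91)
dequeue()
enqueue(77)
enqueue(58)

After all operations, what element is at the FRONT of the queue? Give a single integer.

Answer: 72

Derivation:
enqueue(57): queue = [57]
dequeue(): queue = []
enqueue(56): queue = [56]
enqueue(72): queue = [56, 72]
enqueue(91): queue = [56, 72, 91]
dequeue(): queue = [72, 91]
enqueue(77): queue = [72, 91, 77]
enqueue(58): queue = [72, 91, 77, 58]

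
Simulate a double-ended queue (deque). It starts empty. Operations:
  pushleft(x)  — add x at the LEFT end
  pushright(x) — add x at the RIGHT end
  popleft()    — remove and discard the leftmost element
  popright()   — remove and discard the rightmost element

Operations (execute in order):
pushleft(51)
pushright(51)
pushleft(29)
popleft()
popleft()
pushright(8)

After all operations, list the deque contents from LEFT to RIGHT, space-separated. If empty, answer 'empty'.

Answer: 51 8

Derivation:
pushleft(51): [51]
pushright(51): [51, 51]
pushleft(29): [29, 51, 51]
popleft(): [51, 51]
popleft(): [51]
pushright(8): [51, 8]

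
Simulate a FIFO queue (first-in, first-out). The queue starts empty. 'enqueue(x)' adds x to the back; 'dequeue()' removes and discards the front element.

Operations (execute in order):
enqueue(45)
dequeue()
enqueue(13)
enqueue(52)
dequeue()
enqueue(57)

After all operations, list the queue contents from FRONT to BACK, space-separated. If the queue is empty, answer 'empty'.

Answer: 52 57

Derivation:
enqueue(45): [45]
dequeue(): []
enqueue(13): [13]
enqueue(52): [13, 52]
dequeue(): [52]
enqueue(57): [52, 57]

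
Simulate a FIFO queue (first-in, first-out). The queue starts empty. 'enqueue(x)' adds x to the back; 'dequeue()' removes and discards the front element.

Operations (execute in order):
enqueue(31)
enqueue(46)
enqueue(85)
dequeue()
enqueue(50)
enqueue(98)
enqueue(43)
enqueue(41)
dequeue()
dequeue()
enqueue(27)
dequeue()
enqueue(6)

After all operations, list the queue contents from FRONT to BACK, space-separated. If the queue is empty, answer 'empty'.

Answer: 98 43 41 27 6

Derivation:
enqueue(31): [31]
enqueue(46): [31, 46]
enqueue(85): [31, 46, 85]
dequeue(): [46, 85]
enqueue(50): [46, 85, 50]
enqueue(98): [46, 85, 50, 98]
enqueue(43): [46, 85, 50, 98, 43]
enqueue(41): [46, 85, 50, 98, 43, 41]
dequeue(): [85, 50, 98, 43, 41]
dequeue(): [50, 98, 43, 41]
enqueue(27): [50, 98, 43, 41, 27]
dequeue(): [98, 43, 41, 27]
enqueue(6): [98, 43, 41, 27, 6]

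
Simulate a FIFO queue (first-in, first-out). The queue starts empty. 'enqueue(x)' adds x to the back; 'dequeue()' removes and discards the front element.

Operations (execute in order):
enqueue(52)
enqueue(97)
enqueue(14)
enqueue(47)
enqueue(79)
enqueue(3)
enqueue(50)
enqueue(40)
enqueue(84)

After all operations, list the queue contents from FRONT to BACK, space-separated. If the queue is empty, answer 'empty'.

enqueue(52): [52]
enqueue(97): [52, 97]
enqueue(14): [52, 97, 14]
enqueue(47): [52, 97, 14, 47]
enqueue(79): [52, 97, 14, 47, 79]
enqueue(3): [52, 97, 14, 47, 79, 3]
enqueue(50): [52, 97, 14, 47, 79, 3, 50]
enqueue(40): [52, 97, 14, 47, 79, 3, 50, 40]
enqueue(84): [52, 97, 14, 47, 79, 3, 50, 40, 84]

Answer: 52 97 14 47 79 3 50 40 84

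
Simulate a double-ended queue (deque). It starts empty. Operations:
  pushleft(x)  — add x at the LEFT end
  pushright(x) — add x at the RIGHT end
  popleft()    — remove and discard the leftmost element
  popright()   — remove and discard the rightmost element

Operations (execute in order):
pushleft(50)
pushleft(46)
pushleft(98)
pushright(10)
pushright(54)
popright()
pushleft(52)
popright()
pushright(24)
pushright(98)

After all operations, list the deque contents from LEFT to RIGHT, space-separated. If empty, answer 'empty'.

pushleft(50): [50]
pushleft(46): [46, 50]
pushleft(98): [98, 46, 50]
pushright(10): [98, 46, 50, 10]
pushright(54): [98, 46, 50, 10, 54]
popright(): [98, 46, 50, 10]
pushleft(52): [52, 98, 46, 50, 10]
popright(): [52, 98, 46, 50]
pushright(24): [52, 98, 46, 50, 24]
pushright(98): [52, 98, 46, 50, 24, 98]

Answer: 52 98 46 50 24 98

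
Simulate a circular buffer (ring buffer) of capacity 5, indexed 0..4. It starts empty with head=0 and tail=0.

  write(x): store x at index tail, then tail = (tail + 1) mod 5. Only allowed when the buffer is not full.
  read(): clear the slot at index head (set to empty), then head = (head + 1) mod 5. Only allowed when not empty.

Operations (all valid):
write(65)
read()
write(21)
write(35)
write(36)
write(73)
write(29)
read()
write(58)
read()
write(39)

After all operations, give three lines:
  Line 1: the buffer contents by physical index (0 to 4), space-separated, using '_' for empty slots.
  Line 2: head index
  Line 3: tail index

write(65): buf=[65 _ _ _ _], head=0, tail=1, size=1
read(): buf=[_ _ _ _ _], head=1, tail=1, size=0
write(21): buf=[_ 21 _ _ _], head=1, tail=2, size=1
write(35): buf=[_ 21 35 _ _], head=1, tail=3, size=2
write(36): buf=[_ 21 35 36 _], head=1, tail=4, size=3
write(73): buf=[_ 21 35 36 73], head=1, tail=0, size=4
write(29): buf=[29 21 35 36 73], head=1, tail=1, size=5
read(): buf=[29 _ 35 36 73], head=2, tail=1, size=4
write(58): buf=[29 58 35 36 73], head=2, tail=2, size=5
read(): buf=[29 58 _ 36 73], head=3, tail=2, size=4
write(39): buf=[29 58 39 36 73], head=3, tail=3, size=5

Answer: 29 58 39 36 73
3
3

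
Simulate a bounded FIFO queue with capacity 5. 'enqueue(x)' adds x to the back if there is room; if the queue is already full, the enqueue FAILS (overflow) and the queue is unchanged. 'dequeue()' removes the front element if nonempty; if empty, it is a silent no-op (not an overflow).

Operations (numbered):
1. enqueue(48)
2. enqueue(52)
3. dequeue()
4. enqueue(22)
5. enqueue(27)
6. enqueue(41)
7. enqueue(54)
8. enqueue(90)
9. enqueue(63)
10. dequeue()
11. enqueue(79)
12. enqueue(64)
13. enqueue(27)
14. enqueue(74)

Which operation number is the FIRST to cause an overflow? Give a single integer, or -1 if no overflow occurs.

Answer: 8

Derivation:
1. enqueue(48): size=1
2. enqueue(52): size=2
3. dequeue(): size=1
4. enqueue(22): size=2
5. enqueue(27): size=3
6. enqueue(41): size=4
7. enqueue(54): size=5
8. enqueue(90): size=5=cap → OVERFLOW (fail)
9. enqueue(63): size=5=cap → OVERFLOW (fail)
10. dequeue(): size=4
11. enqueue(79): size=5
12. enqueue(64): size=5=cap → OVERFLOW (fail)
13. enqueue(27): size=5=cap → OVERFLOW (fail)
14. enqueue(74): size=5=cap → OVERFLOW (fail)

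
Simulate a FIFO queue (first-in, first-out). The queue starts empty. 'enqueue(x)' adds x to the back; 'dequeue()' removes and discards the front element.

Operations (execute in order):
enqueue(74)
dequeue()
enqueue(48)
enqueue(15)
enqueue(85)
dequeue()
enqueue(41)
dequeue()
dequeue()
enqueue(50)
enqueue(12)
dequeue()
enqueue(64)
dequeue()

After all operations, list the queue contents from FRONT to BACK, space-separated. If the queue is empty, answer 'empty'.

enqueue(74): [74]
dequeue(): []
enqueue(48): [48]
enqueue(15): [48, 15]
enqueue(85): [48, 15, 85]
dequeue(): [15, 85]
enqueue(41): [15, 85, 41]
dequeue(): [85, 41]
dequeue(): [41]
enqueue(50): [41, 50]
enqueue(12): [41, 50, 12]
dequeue(): [50, 12]
enqueue(64): [50, 12, 64]
dequeue(): [12, 64]

Answer: 12 64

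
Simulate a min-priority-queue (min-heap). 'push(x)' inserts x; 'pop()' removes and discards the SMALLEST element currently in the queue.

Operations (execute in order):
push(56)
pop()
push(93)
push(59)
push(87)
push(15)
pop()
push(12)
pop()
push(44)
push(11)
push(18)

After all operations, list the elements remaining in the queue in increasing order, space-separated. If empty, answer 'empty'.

push(56): heap contents = [56]
pop() → 56: heap contents = []
push(93): heap contents = [93]
push(59): heap contents = [59, 93]
push(87): heap contents = [59, 87, 93]
push(15): heap contents = [15, 59, 87, 93]
pop() → 15: heap contents = [59, 87, 93]
push(12): heap contents = [12, 59, 87, 93]
pop() → 12: heap contents = [59, 87, 93]
push(44): heap contents = [44, 59, 87, 93]
push(11): heap contents = [11, 44, 59, 87, 93]
push(18): heap contents = [11, 18, 44, 59, 87, 93]

Answer: 11 18 44 59 87 93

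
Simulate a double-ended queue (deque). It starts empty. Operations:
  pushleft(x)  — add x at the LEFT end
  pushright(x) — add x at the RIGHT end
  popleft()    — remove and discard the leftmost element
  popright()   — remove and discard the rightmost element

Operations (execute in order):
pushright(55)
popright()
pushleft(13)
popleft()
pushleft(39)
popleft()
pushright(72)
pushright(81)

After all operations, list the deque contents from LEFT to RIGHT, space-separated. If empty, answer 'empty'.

Answer: 72 81

Derivation:
pushright(55): [55]
popright(): []
pushleft(13): [13]
popleft(): []
pushleft(39): [39]
popleft(): []
pushright(72): [72]
pushright(81): [72, 81]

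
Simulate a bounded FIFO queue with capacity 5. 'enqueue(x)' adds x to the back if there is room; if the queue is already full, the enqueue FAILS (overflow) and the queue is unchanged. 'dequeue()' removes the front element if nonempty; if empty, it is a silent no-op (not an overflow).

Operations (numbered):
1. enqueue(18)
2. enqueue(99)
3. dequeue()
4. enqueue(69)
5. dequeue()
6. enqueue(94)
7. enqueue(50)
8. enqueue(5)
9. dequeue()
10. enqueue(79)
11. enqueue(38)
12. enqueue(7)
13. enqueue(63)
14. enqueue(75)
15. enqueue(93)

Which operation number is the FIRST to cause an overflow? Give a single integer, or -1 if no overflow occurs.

1. enqueue(18): size=1
2. enqueue(99): size=2
3. dequeue(): size=1
4. enqueue(69): size=2
5. dequeue(): size=1
6. enqueue(94): size=2
7. enqueue(50): size=3
8. enqueue(5): size=4
9. dequeue(): size=3
10. enqueue(79): size=4
11. enqueue(38): size=5
12. enqueue(7): size=5=cap → OVERFLOW (fail)
13. enqueue(63): size=5=cap → OVERFLOW (fail)
14. enqueue(75): size=5=cap → OVERFLOW (fail)
15. enqueue(93): size=5=cap → OVERFLOW (fail)

Answer: 12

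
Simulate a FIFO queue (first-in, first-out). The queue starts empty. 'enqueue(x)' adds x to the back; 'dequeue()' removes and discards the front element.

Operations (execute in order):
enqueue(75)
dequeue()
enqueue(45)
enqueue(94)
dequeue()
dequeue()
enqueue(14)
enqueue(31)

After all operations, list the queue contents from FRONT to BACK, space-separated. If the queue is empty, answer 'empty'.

enqueue(75): [75]
dequeue(): []
enqueue(45): [45]
enqueue(94): [45, 94]
dequeue(): [94]
dequeue(): []
enqueue(14): [14]
enqueue(31): [14, 31]

Answer: 14 31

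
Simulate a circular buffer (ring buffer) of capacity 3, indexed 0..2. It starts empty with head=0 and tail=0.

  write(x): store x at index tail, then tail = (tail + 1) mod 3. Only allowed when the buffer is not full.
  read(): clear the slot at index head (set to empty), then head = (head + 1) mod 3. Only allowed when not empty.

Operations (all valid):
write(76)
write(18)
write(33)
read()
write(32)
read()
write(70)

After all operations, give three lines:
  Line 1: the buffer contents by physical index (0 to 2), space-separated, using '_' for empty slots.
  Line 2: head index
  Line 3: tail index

Answer: 32 70 33
2
2

Derivation:
write(76): buf=[76 _ _], head=0, tail=1, size=1
write(18): buf=[76 18 _], head=0, tail=2, size=2
write(33): buf=[76 18 33], head=0, tail=0, size=3
read(): buf=[_ 18 33], head=1, tail=0, size=2
write(32): buf=[32 18 33], head=1, tail=1, size=3
read(): buf=[32 _ 33], head=2, tail=1, size=2
write(70): buf=[32 70 33], head=2, tail=2, size=3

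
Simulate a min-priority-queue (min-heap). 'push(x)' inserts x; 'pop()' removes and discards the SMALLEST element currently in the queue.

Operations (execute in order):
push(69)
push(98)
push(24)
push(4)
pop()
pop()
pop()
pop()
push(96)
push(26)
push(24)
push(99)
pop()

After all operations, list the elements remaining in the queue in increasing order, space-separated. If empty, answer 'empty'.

Answer: 26 96 99

Derivation:
push(69): heap contents = [69]
push(98): heap contents = [69, 98]
push(24): heap contents = [24, 69, 98]
push(4): heap contents = [4, 24, 69, 98]
pop() → 4: heap contents = [24, 69, 98]
pop() → 24: heap contents = [69, 98]
pop() → 69: heap contents = [98]
pop() → 98: heap contents = []
push(96): heap contents = [96]
push(26): heap contents = [26, 96]
push(24): heap contents = [24, 26, 96]
push(99): heap contents = [24, 26, 96, 99]
pop() → 24: heap contents = [26, 96, 99]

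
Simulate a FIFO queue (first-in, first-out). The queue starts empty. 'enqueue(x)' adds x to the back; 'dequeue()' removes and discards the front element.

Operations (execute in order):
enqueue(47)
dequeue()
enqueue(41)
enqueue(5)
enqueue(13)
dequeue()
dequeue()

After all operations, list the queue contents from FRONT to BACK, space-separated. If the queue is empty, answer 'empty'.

Answer: 13

Derivation:
enqueue(47): [47]
dequeue(): []
enqueue(41): [41]
enqueue(5): [41, 5]
enqueue(13): [41, 5, 13]
dequeue(): [5, 13]
dequeue(): [13]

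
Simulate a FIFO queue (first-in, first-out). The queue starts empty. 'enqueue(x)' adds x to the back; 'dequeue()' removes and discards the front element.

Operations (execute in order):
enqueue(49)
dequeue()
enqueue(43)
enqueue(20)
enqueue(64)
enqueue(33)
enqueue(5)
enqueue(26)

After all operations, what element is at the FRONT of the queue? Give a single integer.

enqueue(49): queue = [49]
dequeue(): queue = []
enqueue(43): queue = [43]
enqueue(20): queue = [43, 20]
enqueue(64): queue = [43, 20, 64]
enqueue(33): queue = [43, 20, 64, 33]
enqueue(5): queue = [43, 20, 64, 33, 5]
enqueue(26): queue = [43, 20, 64, 33, 5, 26]

Answer: 43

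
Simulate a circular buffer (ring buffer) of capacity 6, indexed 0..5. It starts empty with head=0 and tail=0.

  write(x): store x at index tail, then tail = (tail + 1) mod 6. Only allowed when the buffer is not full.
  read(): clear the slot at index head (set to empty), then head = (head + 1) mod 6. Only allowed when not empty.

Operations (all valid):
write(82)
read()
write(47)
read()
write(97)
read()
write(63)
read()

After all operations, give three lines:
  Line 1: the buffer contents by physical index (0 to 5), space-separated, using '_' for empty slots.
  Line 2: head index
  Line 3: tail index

Answer: _ _ _ _ _ _
4
4

Derivation:
write(82): buf=[82 _ _ _ _ _], head=0, tail=1, size=1
read(): buf=[_ _ _ _ _ _], head=1, tail=1, size=0
write(47): buf=[_ 47 _ _ _ _], head=1, tail=2, size=1
read(): buf=[_ _ _ _ _ _], head=2, tail=2, size=0
write(97): buf=[_ _ 97 _ _ _], head=2, tail=3, size=1
read(): buf=[_ _ _ _ _ _], head=3, tail=3, size=0
write(63): buf=[_ _ _ 63 _ _], head=3, tail=4, size=1
read(): buf=[_ _ _ _ _ _], head=4, tail=4, size=0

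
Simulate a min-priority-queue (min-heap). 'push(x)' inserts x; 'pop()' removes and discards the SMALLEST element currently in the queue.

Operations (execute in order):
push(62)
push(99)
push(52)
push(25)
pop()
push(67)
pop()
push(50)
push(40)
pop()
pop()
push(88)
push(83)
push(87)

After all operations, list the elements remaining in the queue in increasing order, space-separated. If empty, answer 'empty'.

Answer: 62 67 83 87 88 99

Derivation:
push(62): heap contents = [62]
push(99): heap contents = [62, 99]
push(52): heap contents = [52, 62, 99]
push(25): heap contents = [25, 52, 62, 99]
pop() → 25: heap contents = [52, 62, 99]
push(67): heap contents = [52, 62, 67, 99]
pop() → 52: heap contents = [62, 67, 99]
push(50): heap contents = [50, 62, 67, 99]
push(40): heap contents = [40, 50, 62, 67, 99]
pop() → 40: heap contents = [50, 62, 67, 99]
pop() → 50: heap contents = [62, 67, 99]
push(88): heap contents = [62, 67, 88, 99]
push(83): heap contents = [62, 67, 83, 88, 99]
push(87): heap contents = [62, 67, 83, 87, 88, 99]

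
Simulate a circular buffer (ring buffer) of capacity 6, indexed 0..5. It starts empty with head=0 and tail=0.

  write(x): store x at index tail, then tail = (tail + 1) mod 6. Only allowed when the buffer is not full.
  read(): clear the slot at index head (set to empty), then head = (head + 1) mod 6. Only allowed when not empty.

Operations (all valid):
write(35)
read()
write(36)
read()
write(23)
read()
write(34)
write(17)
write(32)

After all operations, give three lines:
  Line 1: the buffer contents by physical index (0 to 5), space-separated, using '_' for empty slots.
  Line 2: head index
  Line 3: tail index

write(35): buf=[35 _ _ _ _ _], head=0, tail=1, size=1
read(): buf=[_ _ _ _ _ _], head=1, tail=1, size=0
write(36): buf=[_ 36 _ _ _ _], head=1, tail=2, size=1
read(): buf=[_ _ _ _ _ _], head=2, tail=2, size=0
write(23): buf=[_ _ 23 _ _ _], head=2, tail=3, size=1
read(): buf=[_ _ _ _ _ _], head=3, tail=3, size=0
write(34): buf=[_ _ _ 34 _ _], head=3, tail=4, size=1
write(17): buf=[_ _ _ 34 17 _], head=3, tail=5, size=2
write(32): buf=[_ _ _ 34 17 32], head=3, tail=0, size=3

Answer: _ _ _ 34 17 32
3
0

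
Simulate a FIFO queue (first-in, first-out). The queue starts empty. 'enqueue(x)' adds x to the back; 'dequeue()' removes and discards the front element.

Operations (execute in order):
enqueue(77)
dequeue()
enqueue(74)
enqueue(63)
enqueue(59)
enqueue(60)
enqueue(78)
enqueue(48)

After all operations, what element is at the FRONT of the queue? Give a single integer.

enqueue(77): queue = [77]
dequeue(): queue = []
enqueue(74): queue = [74]
enqueue(63): queue = [74, 63]
enqueue(59): queue = [74, 63, 59]
enqueue(60): queue = [74, 63, 59, 60]
enqueue(78): queue = [74, 63, 59, 60, 78]
enqueue(48): queue = [74, 63, 59, 60, 78, 48]

Answer: 74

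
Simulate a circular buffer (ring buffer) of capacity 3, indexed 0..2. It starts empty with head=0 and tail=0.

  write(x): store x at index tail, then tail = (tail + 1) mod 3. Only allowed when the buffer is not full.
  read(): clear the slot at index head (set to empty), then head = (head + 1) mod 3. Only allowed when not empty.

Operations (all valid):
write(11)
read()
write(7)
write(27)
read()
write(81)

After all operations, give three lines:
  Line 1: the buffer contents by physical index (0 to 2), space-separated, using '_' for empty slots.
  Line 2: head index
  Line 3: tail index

write(11): buf=[11 _ _], head=0, tail=1, size=1
read(): buf=[_ _ _], head=1, tail=1, size=0
write(7): buf=[_ 7 _], head=1, tail=2, size=1
write(27): buf=[_ 7 27], head=1, tail=0, size=2
read(): buf=[_ _ 27], head=2, tail=0, size=1
write(81): buf=[81 _ 27], head=2, tail=1, size=2

Answer: 81 _ 27
2
1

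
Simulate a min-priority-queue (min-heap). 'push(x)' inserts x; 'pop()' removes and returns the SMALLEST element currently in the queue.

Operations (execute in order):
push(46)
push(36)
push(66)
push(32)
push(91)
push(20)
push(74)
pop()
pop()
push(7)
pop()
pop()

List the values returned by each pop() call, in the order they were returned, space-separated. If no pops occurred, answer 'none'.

push(46): heap contents = [46]
push(36): heap contents = [36, 46]
push(66): heap contents = [36, 46, 66]
push(32): heap contents = [32, 36, 46, 66]
push(91): heap contents = [32, 36, 46, 66, 91]
push(20): heap contents = [20, 32, 36, 46, 66, 91]
push(74): heap contents = [20, 32, 36, 46, 66, 74, 91]
pop() → 20: heap contents = [32, 36, 46, 66, 74, 91]
pop() → 32: heap contents = [36, 46, 66, 74, 91]
push(7): heap contents = [7, 36, 46, 66, 74, 91]
pop() → 7: heap contents = [36, 46, 66, 74, 91]
pop() → 36: heap contents = [46, 66, 74, 91]

Answer: 20 32 7 36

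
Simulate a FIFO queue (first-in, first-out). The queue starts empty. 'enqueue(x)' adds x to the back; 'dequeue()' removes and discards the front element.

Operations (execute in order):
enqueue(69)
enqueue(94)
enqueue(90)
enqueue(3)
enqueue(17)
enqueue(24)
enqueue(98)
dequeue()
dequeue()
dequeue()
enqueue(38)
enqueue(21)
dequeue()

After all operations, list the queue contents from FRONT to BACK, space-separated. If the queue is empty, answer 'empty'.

Answer: 17 24 98 38 21

Derivation:
enqueue(69): [69]
enqueue(94): [69, 94]
enqueue(90): [69, 94, 90]
enqueue(3): [69, 94, 90, 3]
enqueue(17): [69, 94, 90, 3, 17]
enqueue(24): [69, 94, 90, 3, 17, 24]
enqueue(98): [69, 94, 90, 3, 17, 24, 98]
dequeue(): [94, 90, 3, 17, 24, 98]
dequeue(): [90, 3, 17, 24, 98]
dequeue(): [3, 17, 24, 98]
enqueue(38): [3, 17, 24, 98, 38]
enqueue(21): [3, 17, 24, 98, 38, 21]
dequeue(): [17, 24, 98, 38, 21]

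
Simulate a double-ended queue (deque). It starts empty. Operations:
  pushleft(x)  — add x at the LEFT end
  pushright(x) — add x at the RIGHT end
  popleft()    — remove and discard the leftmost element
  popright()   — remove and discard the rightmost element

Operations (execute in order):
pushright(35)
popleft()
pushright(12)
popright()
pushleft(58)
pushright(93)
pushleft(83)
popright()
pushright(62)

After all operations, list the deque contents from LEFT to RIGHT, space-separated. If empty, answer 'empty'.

pushright(35): [35]
popleft(): []
pushright(12): [12]
popright(): []
pushleft(58): [58]
pushright(93): [58, 93]
pushleft(83): [83, 58, 93]
popright(): [83, 58]
pushright(62): [83, 58, 62]

Answer: 83 58 62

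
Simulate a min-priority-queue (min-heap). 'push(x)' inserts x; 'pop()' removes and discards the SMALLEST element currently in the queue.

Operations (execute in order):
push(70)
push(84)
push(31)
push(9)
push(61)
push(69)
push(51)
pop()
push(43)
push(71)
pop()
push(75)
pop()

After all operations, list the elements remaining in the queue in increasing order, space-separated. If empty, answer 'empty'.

push(70): heap contents = [70]
push(84): heap contents = [70, 84]
push(31): heap contents = [31, 70, 84]
push(9): heap contents = [9, 31, 70, 84]
push(61): heap contents = [9, 31, 61, 70, 84]
push(69): heap contents = [9, 31, 61, 69, 70, 84]
push(51): heap contents = [9, 31, 51, 61, 69, 70, 84]
pop() → 9: heap contents = [31, 51, 61, 69, 70, 84]
push(43): heap contents = [31, 43, 51, 61, 69, 70, 84]
push(71): heap contents = [31, 43, 51, 61, 69, 70, 71, 84]
pop() → 31: heap contents = [43, 51, 61, 69, 70, 71, 84]
push(75): heap contents = [43, 51, 61, 69, 70, 71, 75, 84]
pop() → 43: heap contents = [51, 61, 69, 70, 71, 75, 84]

Answer: 51 61 69 70 71 75 84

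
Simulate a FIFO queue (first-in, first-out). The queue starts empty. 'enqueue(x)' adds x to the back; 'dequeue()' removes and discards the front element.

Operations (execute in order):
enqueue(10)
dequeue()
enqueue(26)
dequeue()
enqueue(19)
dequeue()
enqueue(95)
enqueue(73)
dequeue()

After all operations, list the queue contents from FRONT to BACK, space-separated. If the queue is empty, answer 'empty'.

Answer: 73

Derivation:
enqueue(10): [10]
dequeue(): []
enqueue(26): [26]
dequeue(): []
enqueue(19): [19]
dequeue(): []
enqueue(95): [95]
enqueue(73): [95, 73]
dequeue(): [73]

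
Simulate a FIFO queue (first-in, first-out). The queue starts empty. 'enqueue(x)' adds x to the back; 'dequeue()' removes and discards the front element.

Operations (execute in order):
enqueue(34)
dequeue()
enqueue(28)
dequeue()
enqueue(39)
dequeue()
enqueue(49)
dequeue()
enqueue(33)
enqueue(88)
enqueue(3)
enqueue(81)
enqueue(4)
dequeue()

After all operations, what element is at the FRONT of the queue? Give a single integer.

Answer: 88

Derivation:
enqueue(34): queue = [34]
dequeue(): queue = []
enqueue(28): queue = [28]
dequeue(): queue = []
enqueue(39): queue = [39]
dequeue(): queue = []
enqueue(49): queue = [49]
dequeue(): queue = []
enqueue(33): queue = [33]
enqueue(88): queue = [33, 88]
enqueue(3): queue = [33, 88, 3]
enqueue(81): queue = [33, 88, 3, 81]
enqueue(4): queue = [33, 88, 3, 81, 4]
dequeue(): queue = [88, 3, 81, 4]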